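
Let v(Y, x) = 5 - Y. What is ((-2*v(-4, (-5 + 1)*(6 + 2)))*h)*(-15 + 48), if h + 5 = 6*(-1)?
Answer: 6534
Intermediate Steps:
h = -11 (h = -5 + 6*(-1) = -5 - 6 = -11)
((-2*v(-4, (-5 + 1)*(6 + 2)))*h)*(-15 + 48) = (-2*(5 - 1*(-4))*(-11))*(-15 + 48) = (-2*(5 + 4)*(-11))*33 = (-2*9*(-11))*33 = -18*(-11)*33 = 198*33 = 6534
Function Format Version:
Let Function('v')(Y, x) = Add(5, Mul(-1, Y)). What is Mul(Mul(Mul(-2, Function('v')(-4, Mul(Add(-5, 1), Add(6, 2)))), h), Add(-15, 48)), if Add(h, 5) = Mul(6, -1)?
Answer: 6534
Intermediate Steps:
h = -11 (h = Add(-5, Mul(6, -1)) = Add(-5, -6) = -11)
Mul(Mul(Mul(-2, Function('v')(-4, Mul(Add(-5, 1), Add(6, 2)))), h), Add(-15, 48)) = Mul(Mul(Mul(-2, Add(5, Mul(-1, -4))), -11), Add(-15, 48)) = Mul(Mul(Mul(-2, Add(5, 4)), -11), 33) = Mul(Mul(Mul(-2, 9), -11), 33) = Mul(Mul(-18, -11), 33) = Mul(198, 33) = 6534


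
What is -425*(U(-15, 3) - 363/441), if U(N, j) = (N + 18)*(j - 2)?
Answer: -136000/147 ≈ -925.17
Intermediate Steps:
U(N, j) = (-2 + j)*(18 + N) (U(N, j) = (18 + N)*(-2 + j) = (-2 + j)*(18 + N))
-425*(U(-15, 3) - 363/441) = -425*((-36 - 2*(-15) + 18*3 - 15*3) - 363/441) = -425*((-36 + 30 + 54 - 45) - 363*1/441) = -425*(3 - 121/147) = -425*320/147 = -136000/147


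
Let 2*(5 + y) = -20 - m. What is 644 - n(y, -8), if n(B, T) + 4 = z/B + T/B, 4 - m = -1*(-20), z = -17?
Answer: 4511/7 ≈ 644.43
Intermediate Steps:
m = -16 (m = 4 - (-1)*(-20) = 4 - 1*20 = 4 - 20 = -16)
y = -7 (y = -5 + (-20 - 1*(-16))/2 = -5 + (-20 + 16)/2 = -5 + (1/2)*(-4) = -5 - 2 = -7)
n(B, T) = -4 - 17/B + T/B (n(B, T) = -4 + (-17/B + T/B) = -4 - 17/B + T/B)
644 - n(y, -8) = 644 - (-17 - 8 - 4*(-7))/(-7) = 644 - (-1)*(-17 - 8 + 28)/7 = 644 - (-1)*3/7 = 644 - 1*(-3/7) = 644 + 3/7 = 4511/7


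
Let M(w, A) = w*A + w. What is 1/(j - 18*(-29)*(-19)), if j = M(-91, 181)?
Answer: -1/26480 ≈ -3.7764e-5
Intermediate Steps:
M(w, A) = w + A*w (M(w, A) = A*w + w = w + A*w)
j = -16562 (j = -91*(1 + 181) = -91*182 = -16562)
1/(j - 18*(-29)*(-19)) = 1/(-16562 - 18*(-29)*(-19)) = 1/(-16562 + 522*(-19)) = 1/(-16562 - 9918) = 1/(-26480) = -1/26480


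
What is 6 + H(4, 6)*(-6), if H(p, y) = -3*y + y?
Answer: 78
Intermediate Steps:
H(p, y) = -2*y
6 + H(4, 6)*(-6) = 6 - 2*6*(-6) = 6 - 12*(-6) = 6 + 72 = 78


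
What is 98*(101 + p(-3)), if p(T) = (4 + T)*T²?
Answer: 10780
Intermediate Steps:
p(T) = T²*(4 + T)
98*(101 + p(-3)) = 98*(101 + (-3)²*(4 - 3)) = 98*(101 + 9*1) = 98*(101 + 9) = 98*110 = 10780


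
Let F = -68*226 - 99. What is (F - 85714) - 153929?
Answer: -255110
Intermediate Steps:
F = -15467 (F = -15368 - 99 = -15467)
(F - 85714) - 153929 = (-15467 - 85714) - 153929 = -101181 - 153929 = -255110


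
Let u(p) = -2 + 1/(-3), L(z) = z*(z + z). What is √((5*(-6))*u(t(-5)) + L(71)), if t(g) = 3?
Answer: 6*√282 ≈ 100.76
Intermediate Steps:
L(z) = 2*z² (L(z) = z*(2*z) = 2*z²)
u(p) = -7/3 (u(p) = -2 - ⅓ = -7/3)
√((5*(-6))*u(t(-5)) + L(71)) = √((5*(-6))*(-7/3) + 2*71²) = √(-30*(-7/3) + 2*5041) = √(70 + 10082) = √10152 = 6*√282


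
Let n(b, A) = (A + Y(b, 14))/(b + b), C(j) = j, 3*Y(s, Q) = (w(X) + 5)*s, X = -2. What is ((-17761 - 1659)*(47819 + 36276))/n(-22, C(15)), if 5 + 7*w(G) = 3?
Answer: -503002469200/137 ≈ -3.6716e+9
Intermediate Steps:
w(G) = -2/7 (w(G) = -5/7 + (⅐)*3 = -5/7 + 3/7 = -2/7)
Y(s, Q) = 11*s/7 (Y(s, Q) = ((-2/7 + 5)*s)/3 = (33*s/7)/3 = 11*s/7)
n(b, A) = (A + 11*b/7)/(2*b) (n(b, A) = (A + 11*b/7)/(b + b) = (A + 11*b/7)/((2*b)) = (A + 11*b/7)*(1/(2*b)) = (A + 11*b/7)/(2*b))
((-17761 - 1659)*(47819 + 36276))/n(-22, C(15)) = ((-17761 - 1659)*(47819 + 36276))/(11/14 + (½)*15/(-22)) = (-19420*84095)/(11/14 + (½)*15*(-1/22)) = -1633124900/(11/14 - 15/44) = -1633124900/137/308 = -1633124900*308/137 = -503002469200/137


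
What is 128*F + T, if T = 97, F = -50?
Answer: -6303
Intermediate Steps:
128*F + T = 128*(-50) + 97 = -6400 + 97 = -6303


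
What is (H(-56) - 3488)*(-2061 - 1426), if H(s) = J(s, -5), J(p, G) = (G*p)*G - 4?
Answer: 17058404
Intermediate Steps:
J(p, G) = -4 + p*G**2 (J(p, G) = p*G**2 - 4 = -4 + p*G**2)
H(s) = -4 + 25*s (H(s) = -4 + s*(-5)**2 = -4 + s*25 = -4 + 25*s)
(H(-56) - 3488)*(-2061 - 1426) = ((-4 + 25*(-56)) - 3488)*(-2061 - 1426) = ((-4 - 1400) - 3488)*(-3487) = (-1404 - 3488)*(-3487) = -4892*(-3487) = 17058404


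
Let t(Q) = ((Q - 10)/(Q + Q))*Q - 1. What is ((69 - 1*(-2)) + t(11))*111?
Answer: 15651/2 ≈ 7825.5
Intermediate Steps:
t(Q) = -6 + Q/2 (t(Q) = ((-10 + Q)/((2*Q)))*Q - 1 = ((-10 + Q)*(1/(2*Q)))*Q - 1 = ((-10 + Q)/(2*Q))*Q - 1 = (-5 + Q/2) - 1 = -6 + Q/2)
((69 - 1*(-2)) + t(11))*111 = ((69 - 1*(-2)) + (-6 + (½)*11))*111 = ((69 + 2) + (-6 + 11/2))*111 = (71 - ½)*111 = (141/2)*111 = 15651/2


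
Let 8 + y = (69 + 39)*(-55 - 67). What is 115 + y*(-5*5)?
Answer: 329715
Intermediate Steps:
y = -13184 (y = -8 + (69 + 39)*(-55 - 67) = -8 + 108*(-122) = -8 - 13176 = -13184)
115 + y*(-5*5) = 115 - (-65920)*5 = 115 - 13184*(-25) = 115 + 329600 = 329715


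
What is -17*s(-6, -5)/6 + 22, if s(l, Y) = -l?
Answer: 5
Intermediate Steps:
-17*s(-6, -5)/6 + 22 = -17*(-1*(-6))/6 + 22 = -102/6 + 22 = -17*1 + 22 = -17 + 22 = 5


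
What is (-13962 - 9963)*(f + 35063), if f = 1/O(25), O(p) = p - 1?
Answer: -6711066175/8 ≈ -8.3888e+8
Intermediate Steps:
O(p) = -1 + p
f = 1/24 (f = 1/(-1 + 25) = 1/24 ≈ 0.041667)
(-13962 - 9963)*(f + 35063) = (-13962 - 9963)*(1/24 + 35063) = -23925*841513/24 = -6711066175/8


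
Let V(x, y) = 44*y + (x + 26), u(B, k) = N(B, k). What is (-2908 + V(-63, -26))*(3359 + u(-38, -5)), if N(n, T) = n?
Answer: -13579569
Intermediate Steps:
u(B, k) = B
V(x, y) = 26 + x + 44*y (V(x, y) = 44*y + (26 + x) = 26 + x + 44*y)
(-2908 + V(-63, -26))*(3359 + u(-38, -5)) = (-2908 + (26 - 63 + 44*(-26)))*(3359 - 38) = (-2908 + (26 - 63 - 1144))*3321 = (-2908 - 1181)*3321 = -4089*3321 = -13579569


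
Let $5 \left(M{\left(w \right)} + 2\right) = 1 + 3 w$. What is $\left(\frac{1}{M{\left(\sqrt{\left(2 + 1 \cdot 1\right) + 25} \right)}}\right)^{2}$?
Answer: $\frac{925}{3249} + \frac{100 \sqrt{7}}{1083} \approx 0.529$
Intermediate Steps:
$M{\left(w \right)} = - \frac{9}{5} + \frac{3 w}{5}$ ($M{\left(w \right)} = -2 + \frac{1 + 3 w}{5} = -2 + \left(\frac{1}{5} + \frac{3 w}{5}\right) = - \frac{9}{5} + \frac{3 w}{5}$)
$\left(\frac{1}{M{\left(\sqrt{\left(2 + 1 \cdot 1\right) + 25} \right)}}\right)^{2} = \left(\frac{1}{- \frac{9}{5} + \frac{3 \sqrt{\left(2 + 1 \cdot 1\right) + 25}}{5}}\right)^{2} = \left(\frac{1}{- \frac{9}{5} + \frac{3 \sqrt{\left(2 + 1\right) + 25}}{5}}\right)^{2} = \left(\frac{1}{- \frac{9}{5} + \frac{3 \sqrt{3 + 25}}{5}}\right)^{2} = \left(\frac{1}{- \frac{9}{5} + \frac{3 \sqrt{28}}{5}}\right)^{2} = \left(\frac{1}{- \frac{9}{5} + \frac{3 \cdot 2 \sqrt{7}}{5}}\right)^{2} = \left(\frac{1}{- \frac{9}{5} + \frac{6 \sqrt{7}}{5}}\right)^{2} = \frac{1}{\left(- \frac{9}{5} + \frac{6 \sqrt{7}}{5}\right)^{2}}$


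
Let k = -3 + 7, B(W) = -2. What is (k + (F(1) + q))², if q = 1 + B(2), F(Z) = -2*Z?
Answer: 1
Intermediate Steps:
k = 4
q = -1 (q = 1 - 2 = -1)
(k + (F(1) + q))² = (4 + (-2*1 - 1))² = (4 + (-2 - 1))² = (4 - 3)² = 1² = 1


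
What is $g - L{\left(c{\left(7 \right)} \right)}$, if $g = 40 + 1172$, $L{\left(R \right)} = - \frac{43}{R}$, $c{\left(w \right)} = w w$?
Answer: $\frac{59431}{49} \approx 1212.9$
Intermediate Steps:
$c{\left(w \right)} = w^{2}$
$g = 1212$
$g - L{\left(c{\left(7 \right)} \right)} = 1212 - - \frac{43}{7^{2}} = 1212 - - \frac{43}{49} = 1212 + \frac{43}{49} = \frac{59431}{49}$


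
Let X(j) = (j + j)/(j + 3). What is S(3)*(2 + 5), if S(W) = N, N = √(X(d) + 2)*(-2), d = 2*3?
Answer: -14*√30/3 ≈ -25.560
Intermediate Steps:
d = 6
X(j) = 2*j/(3 + j) (X(j) = (2*j)/(3 + j) = 2*j/(3 + j))
N = -2*√30/3 (N = √(2*6/(3 + 6) + 2)*(-2) = √(2*6/9 + 2)*(-2) = √(2*6*(⅑) + 2)*(-2) = √(4/3 + 2)*(-2) = √(10/3)*(-2) = (√30/3)*(-2) = -2*√30/3 ≈ -3.6515)
S(W) = -2*√30/3
S(3)*(2 + 5) = (-2*√30/3)*(2 + 5) = -2*√30/3*7 = -14*√30/3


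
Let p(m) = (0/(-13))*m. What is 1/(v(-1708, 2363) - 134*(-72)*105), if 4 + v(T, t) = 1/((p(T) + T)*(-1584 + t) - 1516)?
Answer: 1332048/1349412577727 ≈ 9.8713e-7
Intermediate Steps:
p(m) = 0 (p(m) = (0*(-1/13))*m = 0*m = 0)
v(T, t) = -4 + 1/(-1516 + T*(-1584 + t)) (v(T, t) = -4 + 1/((0 + T)*(-1584 + t) - 1516) = -4 + 1/(T*(-1584 + t) - 1516) = -4 + 1/(-1516 + T*(-1584 + t)))
1/(v(-1708, 2363) - 134*(-72)*105) = 1/((6065 + 6336*(-1708) - 4*(-1708)*2363)/(-1516 - 1584*(-1708) - 1708*2363) - 134*(-72)*105) = 1/((6065 - 10821888 + 16144016)/(-1516 + 2705472 - 4036004) + 9648*105) = 1/(5328193/(-1332048) + 1013040) = 1/(-1/1332048*5328193 + 1013040) = 1/(-5328193/1332048 + 1013040) = 1/(1349412577727/1332048) = 1332048/1349412577727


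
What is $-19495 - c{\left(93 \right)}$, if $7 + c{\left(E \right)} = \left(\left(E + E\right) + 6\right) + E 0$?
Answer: $-19680$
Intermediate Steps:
$c{\left(E \right)} = -1 + 2 E$ ($c{\left(E \right)} = -7 + \left(\left(\left(E + E\right) + 6\right) + E 0\right) = -7 + \left(\left(2 E + 6\right) + 0\right) = -7 + \left(\left(6 + 2 E\right) + 0\right) = -7 + \left(6 + 2 E\right) = -1 + 2 E$)
$-19495 - c{\left(93 \right)} = -19495 - \left(-1 + 2 \cdot 93\right) = -19495 - \left(-1 + 186\right) = -19495 - 185 = -19680$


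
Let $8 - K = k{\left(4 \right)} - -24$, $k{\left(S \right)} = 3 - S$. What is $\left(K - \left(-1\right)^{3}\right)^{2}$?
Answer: $196$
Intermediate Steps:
$K = -15$ ($K = 8 - \left(\left(3 - 4\right) - -24\right) = 8 - \left(\left(3 - 4\right) + 24\right) = 8 - \left(-1 + 24\right) = 8 - 23 = -15$)
$\left(K - \left(-1\right)^{3}\right)^{2} = \left(-15 - \left(-1\right)^{3}\right)^{2} = \left(-15 - -1\right)^{2} = \left(-15 + 1\right)^{2} = \left(-14\right)^{2} = 196$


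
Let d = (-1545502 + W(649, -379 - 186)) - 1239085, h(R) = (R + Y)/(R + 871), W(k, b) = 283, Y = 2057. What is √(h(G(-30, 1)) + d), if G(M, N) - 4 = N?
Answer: I*√534151564998/438 ≈ 1668.6*I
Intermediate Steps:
G(M, N) = 4 + N
h(R) = (2057 + R)/(871 + R) (h(R) = (R + 2057)/(R + 871) = (2057 + R)/(871 + R))
d = -2784304 (d = (-1545502 + 283) - 1239085 = -1545219 - 1239085 = -2784304)
√(h(G(-30, 1)) + d) = √((2057 + (4 + 1))/(871 + (4 + 1)) - 2784304) = √((2057 + 5)/(871 + 5) - 2784304) = √(2062/876 - 2784304) = √((1/876)*2062 - 2784304) = √(1031/438 - 2784304) = √(-1219524121/438) = I*√534151564998/438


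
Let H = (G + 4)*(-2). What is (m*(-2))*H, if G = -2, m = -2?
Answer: -16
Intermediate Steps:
H = -4 (H = (-2 + 4)*(-2) = 2*(-2) = -4)
(m*(-2))*H = -2*(-2)*(-4) = 4*(-4) = -16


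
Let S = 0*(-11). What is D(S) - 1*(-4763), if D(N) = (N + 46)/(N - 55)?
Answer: 261919/55 ≈ 4762.2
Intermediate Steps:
S = 0
D(N) = (46 + N)/(-55 + N)
D(S) - 1*(-4763) = (46 + 0)/(-55 + 0) - 1*(-4763) = 46/(-55) + 4763 = -1/55*46 + 4763 = -46/55 + 4763 = 261919/55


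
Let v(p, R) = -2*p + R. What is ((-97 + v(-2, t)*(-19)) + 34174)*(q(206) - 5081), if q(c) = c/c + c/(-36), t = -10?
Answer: -347771857/2 ≈ -1.7389e+8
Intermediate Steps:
v(p, R) = R - 2*p
q(c) = 1 - c/36 (q(c) = 1 + c*(-1/36) = 1 - c/36)
((-97 + v(-2, t)*(-19)) + 34174)*(q(206) - 5081) = ((-97 + (-10 - 2*(-2))*(-19)) + 34174)*((1 - 1/36*206) - 5081) = ((-97 + (-10 + 4)*(-19)) + 34174)*((1 - 103/18) - 5081) = ((-97 - 6*(-19)) + 34174)*(-85/18 - 5081) = ((-97 + 114) + 34174)*(-91543/18) = (17 + 34174)*(-91543/18) = 34191*(-91543/18) = -347771857/2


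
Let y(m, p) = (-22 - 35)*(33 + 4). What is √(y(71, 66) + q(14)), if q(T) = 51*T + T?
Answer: I*√1381 ≈ 37.162*I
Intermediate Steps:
q(T) = 52*T
y(m, p) = -2109 (y(m, p) = -57*37 = -2109)
√(y(71, 66) + q(14)) = √(-2109 + 52*14) = √(-2109 + 728) = √(-1381) = I*√1381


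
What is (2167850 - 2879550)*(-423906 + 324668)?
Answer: 70627684600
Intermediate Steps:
(2167850 - 2879550)*(-423906 + 324668) = -711700*(-99238) = 70627684600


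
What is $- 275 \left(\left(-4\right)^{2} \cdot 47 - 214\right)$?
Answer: $-147950$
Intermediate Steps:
$- 275 \left(\left(-4\right)^{2} \cdot 47 - 214\right) = - 275 \left(16 \cdot 47 - 214\right) = - 275 \left(752 - 214\right) = \left(-275\right) 538 = -147950$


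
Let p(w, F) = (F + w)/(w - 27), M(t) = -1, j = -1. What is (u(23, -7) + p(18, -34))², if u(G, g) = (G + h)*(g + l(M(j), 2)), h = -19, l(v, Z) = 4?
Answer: 8464/81 ≈ 104.49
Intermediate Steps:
p(w, F) = (F + w)/(-27 + w)
u(G, g) = (-19 + G)*(4 + g) (u(G, g) = (G - 19)*(g + 4) = (-19 + G)*(4 + g))
(u(23, -7) + p(18, -34))² = ((-76 - 19*(-7) + 4*23 + 23*(-7)) + (-34 + 18)/(-27 + 18))² = ((-76 + 133 + 92 - 161) - 16/(-9))² = (-12 - ⅑*(-16))² = (-12 + 16/9)² = (-92/9)² = 8464/81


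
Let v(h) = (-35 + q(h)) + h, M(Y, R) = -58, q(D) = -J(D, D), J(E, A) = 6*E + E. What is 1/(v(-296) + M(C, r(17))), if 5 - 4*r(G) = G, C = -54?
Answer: 1/1683 ≈ 0.00059418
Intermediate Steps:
J(E, A) = 7*E
r(G) = 5/4 - G/4
q(D) = -7*D
v(h) = -35 - 6*h (v(h) = (-35 - 7*h) + h = -35 - 6*h)
1/(v(-296) + M(C, r(17))) = 1/((-35 - 6*(-296)) - 58) = 1/((-35 + 1776) - 58) = 1/(1741 - 58) = 1/1683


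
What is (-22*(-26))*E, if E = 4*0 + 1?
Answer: 572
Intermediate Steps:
E = 1 (E = 0 + 1 = 1)
(-22*(-26))*E = -22*(-26)*1 = 572*1 = 572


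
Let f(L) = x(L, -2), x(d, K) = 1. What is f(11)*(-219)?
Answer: -219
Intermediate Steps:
f(L) = 1
f(11)*(-219) = 1*(-219) = -219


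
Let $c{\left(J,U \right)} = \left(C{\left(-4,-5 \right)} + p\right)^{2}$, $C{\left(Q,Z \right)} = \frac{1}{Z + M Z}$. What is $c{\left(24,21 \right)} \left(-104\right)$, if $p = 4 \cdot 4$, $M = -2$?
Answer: $- \frac{682344}{25} \approx -27294.0$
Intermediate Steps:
$C{\left(Q,Z \right)} = - \frac{1}{Z}$ ($C{\left(Q,Z \right)} = \frac{1}{Z - 2 Z} = \frac{1}{\left(-1\right) Z} = - \frac{1}{Z}$)
$p = 16$
$c{\left(J,U \right)} = \frac{6561}{25}$ ($c{\left(J,U \right)} = \left(- \frac{1}{-5} + 16\right)^{2} = \left(\left(-1\right) \left(- \frac{1}{5}\right) + 16\right)^{2} = \left(\frac{1}{5} + 16\right)^{2} = \left(\frac{81}{5}\right)^{2} = \frac{6561}{25}$)
$c{\left(24,21 \right)} \left(-104\right) = \frac{6561}{25} \left(-104\right) = - \frac{682344}{25}$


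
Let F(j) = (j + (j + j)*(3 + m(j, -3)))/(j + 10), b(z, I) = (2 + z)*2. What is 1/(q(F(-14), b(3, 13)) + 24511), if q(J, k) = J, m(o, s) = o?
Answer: 2/48875 ≈ 4.0921e-5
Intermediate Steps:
b(z, I) = 4 + 2*z
F(j) = (j + 2*j*(3 + j))/(10 + j) (F(j) = (j + (j + j)*(3 + j))/(j + 10) = (j + (2*j)*(3 + j))/(10 + j) = (j + 2*j*(3 + j))/(10 + j))
1/(q(F(-14), b(3, 13)) + 24511) = 1/(-14*(7 + 2*(-14))/(10 - 14) + 24511) = 1/(-14*(7 - 28)/(-4) + 24511) = 1/(-14*(-¼)*(-21) + 24511) = 1/(-147/2 + 24511) = 1/(48875/2) = 2/48875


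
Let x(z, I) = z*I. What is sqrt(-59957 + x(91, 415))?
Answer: 4*I*sqrt(1387) ≈ 148.97*I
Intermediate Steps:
x(z, I) = I*z
sqrt(-59957 + x(91, 415)) = sqrt(-59957 + 415*91) = sqrt(-59957 + 37765) = sqrt(-22192) = 4*I*sqrt(1387)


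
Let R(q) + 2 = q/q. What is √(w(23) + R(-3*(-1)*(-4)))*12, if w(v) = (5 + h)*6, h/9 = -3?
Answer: 12*I*√133 ≈ 138.39*I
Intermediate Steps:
h = -27 (h = 9*(-3) = -27)
w(v) = -132 (w(v) = (5 - 27)*6 = -22*6 = -132)
R(q) = -1 (R(q) = -2 + q/q = -2 + 1 = -1)
√(w(23) + R(-3*(-1)*(-4)))*12 = √(-132 - 1)*12 = √(-133)*12 = (I*√133)*12 = 12*I*√133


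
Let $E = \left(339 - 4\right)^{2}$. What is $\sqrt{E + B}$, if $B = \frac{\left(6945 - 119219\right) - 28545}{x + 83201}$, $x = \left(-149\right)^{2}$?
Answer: $\frac{\sqrt{1246757952904662}}{105402} \approx 335.0$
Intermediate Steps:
$x = 22201$
$E = 112225$ ($E = 335^{2} = 112225$)
$B = - \frac{140819}{105402}$ ($B = \frac{\left(6945 - 119219\right) - 28545}{22201 + 83201} = \frac{-112274 - 28545}{105402} = \left(-140819\right) \frac{1}{105402} = - \frac{140819}{105402} \approx -1.336$)
$\sqrt{E + B} = \sqrt{112225 - \frac{140819}{105402}} = \sqrt{\frac{11828598631}{105402}} = \frac{\sqrt{1246757952904662}}{105402}$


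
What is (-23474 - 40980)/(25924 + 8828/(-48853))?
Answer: -1574385631/633228172 ≈ -2.4863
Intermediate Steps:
(-23474 - 40980)/(25924 + 8828/(-48853)) = -64454/(25924 + 8828*(-1/48853)) = -64454/(25924 - 8828/48853) = -64454/1266456344/48853 = -64454*48853/1266456344 = -1574385631/633228172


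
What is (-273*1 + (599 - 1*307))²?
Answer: 361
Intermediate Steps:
(-273*1 + (599 - 1*307))² = (-273 + (599 - 307))² = (-273 + 292)² = 19² = 361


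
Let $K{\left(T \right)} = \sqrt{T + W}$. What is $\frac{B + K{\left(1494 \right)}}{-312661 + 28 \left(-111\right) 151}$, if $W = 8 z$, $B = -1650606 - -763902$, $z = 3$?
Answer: $\frac{886704}{781969} - \frac{\sqrt{1518}}{781969} \approx 1.1339$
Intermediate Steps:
$B = -886704$ ($B = -1650606 + 763902 = -886704$)
$W = 24$ ($W = 8 \cdot 3 = 24$)
$K{\left(T \right)} = \sqrt{24 + T}$ ($K{\left(T \right)} = \sqrt{T + 24} = \sqrt{24 + T}$)
$\frac{B + K{\left(1494 \right)}}{-312661 + 28 \left(-111\right) 151} = \frac{-886704 + \sqrt{24 + 1494}}{-312661 + 28 \left(-111\right) 151} = \frac{-886704 + \sqrt{1518}}{-312661 - 469308} = \frac{-886704 + \sqrt{1518}}{-781969} = \left(-886704 + \sqrt{1518}\right) \left(- \frac{1}{781969}\right) = \frac{886704}{781969} - \frac{\sqrt{1518}}{781969}$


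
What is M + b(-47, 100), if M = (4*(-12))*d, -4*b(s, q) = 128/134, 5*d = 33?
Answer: -106208/335 ≈ -317.04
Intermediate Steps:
d = 33/5 (d = (1/5)*33 = 33/5 ≈ 6.6000)
b(s, q) = -16/67 (b(s, q) = -32/134 = -1/4*64/67 = -16/67)
M = -1584/5 (M = (4*(-12))*(33/5) = -48*33/5 = -1584/5 ≈ -316.80)
M + b(-47, 100) = -1584/5 - 16/67 = -106208/335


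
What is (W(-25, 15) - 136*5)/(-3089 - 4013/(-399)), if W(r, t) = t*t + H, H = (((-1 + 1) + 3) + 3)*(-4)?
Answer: 191121/1228498 ≈ 0.15557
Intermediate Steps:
H = -24 (H = ((0 + 3) + 3)*(-4) = (3 + 3)*(-4) = 6*(-4) = -24)
W(r, t) = -24 + t**2 (W(r, t) = t*t - 24 = t**2 - 24 = -24 + t**2)
(W(-25, 15) - 136*5)/(-3089 - 4013/(-399)) = ((-24 + 15**2) - 136*5)/(-3089 - 4013/(-399)) = ((-24 + 225) - 680)/(-3089 - 4013*(-1/399)) = (201 - 680)/(-3089 + 4013/399) = -479/(-1228498/399) = -479*(-399/1228498) = 191121/1228498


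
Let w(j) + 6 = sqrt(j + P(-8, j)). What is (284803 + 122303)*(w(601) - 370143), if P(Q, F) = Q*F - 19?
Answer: -150689878794 + 407106*I*sqrt(4226) ≈ -1.5069e+11 + 2.6465e+7*I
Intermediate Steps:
P(Q, F) = -19 + F*Q (P(Q, F) = F*Q - 19 = -19 + F*Q)
w(j) = -6 + sqrt(-19 - 7*j) (w(j) = -6 + sqrt(j + (-19 + j*(-8))) = -6 + sqrt(j + (-19 - 8*j)) = -6 + sqrt(-19 - 7*j))
(284803 + 122303)*(w(601) - 370143) = (284803 + 122303)*((-6 + sqrt(-19 - 7*601)) - 370143) = 407106*((-6 + sqrt(-19 - 4207)) - 370143) = 407106*((-6 + sqrt(-4226)) - 370143) = 407106*((-6 + I*sqrt(4226)) - 370143) = 407106*(-370149 + I*sqrt(4226)) = -150689878794 + 407106*I*sqrt(4226)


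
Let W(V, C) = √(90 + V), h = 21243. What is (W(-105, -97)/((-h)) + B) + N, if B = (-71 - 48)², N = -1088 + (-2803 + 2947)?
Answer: 13217 - I*√15/21243 ≈ 13217.0 - 0.00018232*I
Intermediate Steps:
N = -944 (N = -1088 + 144 = -944)
B = 14161 (B = (-119)² = 14161)
(W(-105, -97)/((-h)) + B) + N = (√(90 - 105)/((-1*21243)) + 14161) - 944 = (√(-15)/(-21243) + 14161) - 944 = ((I*√15)*(-1/21243) + 14161) - 944 = (-I*√15/21243 + 14161) - 944 = (14161 - I*√15/21243) - 944 = 13217 - I*√15/21243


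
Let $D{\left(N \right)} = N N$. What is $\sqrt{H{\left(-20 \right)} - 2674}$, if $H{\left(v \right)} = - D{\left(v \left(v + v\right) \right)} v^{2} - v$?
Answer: $i \sqrt{256002654} \approx 16000.0 i$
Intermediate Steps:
$D{\left(N \right)} = N^{2}$
$H{\left(v \right)} = - v - 4 v^{6}$ ($H{\left(v \right)} = - \left(v \left(v + v\right)\right)^{2} v^{2} - v = - \left(v 2 v\right)^{2} v^{2} - v = - \left(2 v^{2}\right)^{2} v^{2} - v = - 4 v^{4} v^{2} - v = - 4 v^{6} - v = - v - 4 v^{6}$)
$\sqrt{H{\left(-20 \right)} - 2674} = \sqrt{\left(\left(-1\right) \left(-20\right) - 4 \left(-20\right)^{6}\right) - 2674} = \sqrt{\left(20 - 256000000\right) - 2674} = \sqrt{-255999980 - 2674} = \sqrt{-256002654} = i \sqrt{256002654}$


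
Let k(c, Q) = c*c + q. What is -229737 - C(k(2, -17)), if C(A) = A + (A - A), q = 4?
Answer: -229745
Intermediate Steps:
k(c, Q) = 4 + c² (k(c, Q) = c*c + 4 = c² + 4 = 4 + c²)
C(A) = A (C(A) = A + 0 = A)
-229737 - C(k(2, -17)) = -229737 - (4 + 2²) = -229737 - (4 + 4) = -229737 - 1*8 = -229737 - 8 = -229745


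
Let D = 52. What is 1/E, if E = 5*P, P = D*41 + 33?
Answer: 1/10825 ≈ 9.2379e-5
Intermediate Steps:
P = 2165 (P = 52*41 + 33 = 2132 + 33 = 2165)
E = 10825 (E = 5*2165 = 10825)
1/E = 1/10825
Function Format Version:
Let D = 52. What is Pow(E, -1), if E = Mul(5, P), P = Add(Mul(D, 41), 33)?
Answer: Rational(1, 10825) ≈ 9.2379e-5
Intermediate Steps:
P = 2165 (P = Add(Mul(52, 41), 33) = Add(2132, 33) = 2165)
E = 10825 (E = Mul(5, 2165) = 10825)
Pow(E, -1) = Pow(10825, -1) = Rational(1, 10825)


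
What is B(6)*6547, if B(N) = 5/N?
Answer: 32735/6 ≈ 5455.8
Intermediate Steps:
B(6)*6547 = (5/6)*6547 = (5*(⅙))*6547 = (⅚)*6547 = 32735/6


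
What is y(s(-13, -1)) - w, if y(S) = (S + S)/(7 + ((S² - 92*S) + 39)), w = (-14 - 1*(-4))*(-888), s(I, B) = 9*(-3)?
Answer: -28939974/3259 ≈ -8880.0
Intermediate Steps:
s(I, B) = -27
w = 8880 (w = (-14 + 4)*(-888) = -10*(-888) = 8880)
y(S) = 2*S/(46 + S² - 92*S) (y(S) = (2*S)/(7 + (39 + S² - 92*S)) = (2*S)/(46 + S² - 92*S) = 2*S/(46 + S² - 92*S))
y(s(-13, -1)) - w = 2*(-27)/(46 + (-27)² - 92*(-27)) - 1*8880 = 2*(-27)/(46 + 729 + 2484) - 8880 = 2*(-27)/3259 - 8880 = 2*(-27)*(1/3259) - 8880 = -54/3259 - 8880 = -28939974/3259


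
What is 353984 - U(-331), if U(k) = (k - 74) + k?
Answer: 354720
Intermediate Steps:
U(k) = -74 + 2*k (U(k) = (-74 + k) + k = -74 + 2*k)
353984 - U(-331) = 353984 - (-74 + 2*(-331)) = 353984 - (-74 - 662) = 353984 - 1*(-736) = 353984 + 736 = 354720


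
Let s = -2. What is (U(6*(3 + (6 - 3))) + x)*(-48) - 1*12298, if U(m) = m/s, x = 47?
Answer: -13690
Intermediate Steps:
U(m) = -m/2 (U(m) = m/(-2) = m*(-½) = -m/2)
(U(6*(3 + (6 - 3))) + x)*(-48) - 1*12298 = (-3*(3 + (6 - 3)) + 47)*(-48) - 1*12298 = (-3*(3 + 3) + 47)*(-48) - 12298 = (-3*6 + 47)*(-48) - 12298 = (-½*36 + 47)*(-48) - 12298 = (-18 + 47)*(-48) - 12298 = 29*(-48) - 12298 = -1392 - 12298 = -13690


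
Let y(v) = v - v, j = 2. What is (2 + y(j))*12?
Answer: 24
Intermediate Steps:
y(v) = 0
(2 + y(j))*12 = (2 + 0)*12 = 2*12 = 24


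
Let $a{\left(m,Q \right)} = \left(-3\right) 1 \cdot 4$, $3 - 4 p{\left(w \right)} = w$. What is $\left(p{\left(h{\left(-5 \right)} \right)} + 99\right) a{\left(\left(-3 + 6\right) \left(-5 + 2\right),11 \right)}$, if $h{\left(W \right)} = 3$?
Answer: $-1188$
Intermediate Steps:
$p{\left(w \right)} = \frac{3}{4} - \frac{w}{4}$
$a{\left(m,Q \right)} = -12$ ($a{\left(m,Q \right)} = \left(-3\right) 4 = -12$)
$\left(p{\left(h{\left(-5 \right)} \right)} + 99\right) a{\left(\left(-3 + 6\right) \left(-5 + 2\right),11 \right)} = \left(\left(\frac{3}{4} - \frac{3}{4}\right) + 99\right) \left(-12\right) = \left(0 + 99\right) \left(-12\right) = 99 \left(-12\right) = -1188$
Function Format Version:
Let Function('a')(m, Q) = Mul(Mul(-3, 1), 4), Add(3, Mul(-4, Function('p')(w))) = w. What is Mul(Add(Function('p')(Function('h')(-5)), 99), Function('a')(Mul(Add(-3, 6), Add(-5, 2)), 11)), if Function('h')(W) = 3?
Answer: -1188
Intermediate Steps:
Function('p')(w) = Add(Rational(3, 4), Mul(Rational(-1, 4), w))
Function('a')(m, Q) = -12 (Function('a')(m, Q) = Mul(-3, 4) = -12)
Mul(Add(Function('p')(Function('h')(-5)), 99), Function('a')(Mul(Add(-3, 6), Add(-5, 2)), 11)) = Mul(Add(Add(Rational(3, 4), Mul(Rational(-1, 4), 3)), 99), -12) = Mul(Add(Add(Rational(3, 4), Rational(-3, 4)), 99), -12) = Mul(Add(0, 99), -12) = Mul(99, -12) = -1188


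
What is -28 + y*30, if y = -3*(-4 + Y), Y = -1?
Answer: 422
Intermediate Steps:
y = 15 (y = -3*(-4 - 1) = -3*(-5) = 15)
-28 + y*30 = -28 + 15*30 = -28 + 450 = 422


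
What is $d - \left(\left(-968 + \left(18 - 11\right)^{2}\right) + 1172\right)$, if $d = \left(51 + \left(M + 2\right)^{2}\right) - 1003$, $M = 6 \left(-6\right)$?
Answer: $-49$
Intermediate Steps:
$M = -36$
$d = 204$ ($d = \left(51 + \left(-36 + 2\right)^{2}\right) - 1003 = \left(51 + \left(-34\right)^{2}\right) - 1003 = \left(51 + 1156\right) - 1003 = 1207 - 1003 = 204$)
$d - \left(\left(-968 + \left(18 - 11\right)^{2}\right) + 1172\right) = 204 - \left(\left(-968 + \left(18 - 11\right)^{2}\right) + 1172\right) = 204 - \left(\left(-968 + 7^{2}\right) + 1172\right) = 204 - \left(\left(-968 + 49\right) + 1172\right) = 204 - \left(-919 + 1172\right) = 204 - 253 = -49$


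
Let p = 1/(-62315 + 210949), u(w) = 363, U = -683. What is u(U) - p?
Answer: 53954141/148634 ≈ 363.00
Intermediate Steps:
p = 1/148634 ≈ 6.7279e-6
u(U) - p = 363 - 1*1/148634 = 363 - 1/148634 = 53954141/148634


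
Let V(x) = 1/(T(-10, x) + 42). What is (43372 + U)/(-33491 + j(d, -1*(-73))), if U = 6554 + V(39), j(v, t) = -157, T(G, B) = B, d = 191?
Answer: -4044007/2725488 ≈ -1.4838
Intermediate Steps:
V(x) = 1/(42 + x) (V(x) = 1/(x + 42) = 1/(42 + x))
U = 530875/81 (U = 6554 + 1/(42 + 39) = 6554 + 1/81 = 530875/81 ≈ 6554.0)
(43372 + U)/(-33491 + j(d, -1*(-73))) = (43372 + 530875/81)/(-33491 - 157) = (4044007/81)/(-33648) = (4044007/81)*(-1/33648) = -4044007/2725488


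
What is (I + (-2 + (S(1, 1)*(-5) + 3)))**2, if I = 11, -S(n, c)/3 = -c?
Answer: 9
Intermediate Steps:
S(n, c) = 3*c (S(n, c) = -(-3)*c = 3*c)
(I + (-2 + (S(1, 1)*(-5) + 3)))**2 = (11 + (-2 + ((3*1)*(-5) + 3)))**2 = (11 + (-2 + (3*(-5) + 3)))**2 = (11 + (-2 + (-15 + 3)))**2 = (11 + (-2 - 12))**2 = (11 - 14)**2 = (-3)**2 = 9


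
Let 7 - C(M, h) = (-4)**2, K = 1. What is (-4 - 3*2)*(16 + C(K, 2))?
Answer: -70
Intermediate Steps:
C(M, h) = -9 (C(M, h) = 7 - 1*(-4)**2 = 7 - 1*16 = 7 - 16 = -9)
(-4 - 3*2)*(16 + C(K, 2)) = (-4 - 3*2)*(16 - 9) = (-4 - 6)*7 = -10*7 = -70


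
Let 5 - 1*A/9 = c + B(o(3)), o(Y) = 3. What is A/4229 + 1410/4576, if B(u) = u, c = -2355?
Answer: 51516789/9675952 ≈ 5.3242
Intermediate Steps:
A = 21213 (A = 45 - 9*(-2355 + 3) = 45 - 9*(-2352) = 45 + 21168 = 21213)
A/4229 + 1410/4576 = 21213/4229 + 1410/4576 = 21213*(1/4229) + 1410*(1/4576) = 21213/4229 + 705/2288 = 51516789/9675952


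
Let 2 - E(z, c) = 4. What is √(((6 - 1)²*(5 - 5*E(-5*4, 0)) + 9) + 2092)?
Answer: 2*√619 ≈ 49.759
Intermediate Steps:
E(z, c) = -2 (E(z, c) = 2 - 1*4 = 2 - 4 = -2)
√(((6 - 1)²*(5 - 5*E(-5*4, 0)) + 9) + 2092) = √(((6 - 1)²*(5 - 5*(-2)) + 9) + 2092) = √((5²*(5 + 10) + 9) + 2092) = √((25*15 + 9) + 2092) = √((375 + 9) + 2092) = √(384 + 2092) = √2476 = 2*√619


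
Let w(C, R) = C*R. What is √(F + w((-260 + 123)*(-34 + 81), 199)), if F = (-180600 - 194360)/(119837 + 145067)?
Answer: I*√1404976433042919/33113 ≈ 1132.0*I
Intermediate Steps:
F = -46870/33113 (F = -374960/264904 = -374960*1/264904 = -46870/33113 ≈ -1.4155)
√(F + w((-260 + 123)*(-34 + 81), 199)) = √(-46870/33113 + ((-260 + 123)*(-34 + 81))*199) = √(-46870/33113 - 137*47*199) = √(-46870/33113 - 6439*199) = √(-46870/33113 - 1281361) = √(-42429753663/33113) = I*√1404976433042919/33113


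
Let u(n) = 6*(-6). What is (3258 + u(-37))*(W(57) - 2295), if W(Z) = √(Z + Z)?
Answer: -7394490 + 3222*√114 ≈ -7.3601e+6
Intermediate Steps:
W(Z) = √2*√Z (W(Z) = √(2*Z) = √2*√Z)
u(n) = -36
(3258 + u(-37))*(W(57) - 2295) = (3258 - 36)*(√2*√57 - 2295) = 3222*(√114 - 2295) = 3222*(-2295 + √114) = -7394490 + 3222*√114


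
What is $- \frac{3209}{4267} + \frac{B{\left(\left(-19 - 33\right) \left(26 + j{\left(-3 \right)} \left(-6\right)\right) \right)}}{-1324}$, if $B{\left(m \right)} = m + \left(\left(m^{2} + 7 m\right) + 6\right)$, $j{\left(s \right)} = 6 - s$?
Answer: $- \frac{4549871623}{2824754} \approx -1610.7$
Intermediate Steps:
$B{\left(m \right)} = 6 + m^{2} + 8 m$ ($B{\left(m \right)} = m + \left(6 + m^{2} + 7 m\right) = 6 + m^{2} + 8 m$)
$- \frac{3209}{4267} + \frac{B{\left(\left(-19 - 33\right) \left(26 + j{\left(-3 \right)} \left(-6\right)\right) \right)}}{-1324} = - \frac{3209}{4267} + \frac{6 + \left(\left(-19 - 33\right) \left(26 + \left(6 - -3\right) \left(-6\right)\right)\right)^{2} + 8 \left(-19 - 33\right) \left(26 + \left(6 - -3\right) \left(-6\right)\right)}{-1324} = \left(-3209\right) \frac{1}{4267} + \left(6 + \left(- 52 \left(26 + \left(6 + 3\right) \left(-6\right)\right)\right)^{2} + 8 \left(- 52 \left(26 + \left(6 + 3\right) \left(-6\right)\right)\right)\right) \left(- \frac{1}{1324}\right) = - \frac{3209}{4267} + \left(6 + \left(- 52 \left(26 + 9 \left(-6\right)\right)\right)^{2} + 8 \left(- 52 \left(26 + 9 \left(-6\right)\right)\right)\right) \left(- \frac{1}{1324}\right) = - \frac{3209}{4267} + \left(6 + \left(- 52 \left(26 - 54\right)\right)^{2} + 8 \left(- 52 \left(26 - 54\right)\right)\right) \left(- \frac{1}{1324}\right) = - \frac{3209}{4267} + \left(6 + \left(\left(-52\right) \left(-28\right)\right)^{2} + 8 \left(\left(-52\right) \left(-28\right)\right)\right) \left(- \frac{1}{1324}\right) = - \frac{3209}{4267} + \left(6 + 1456^{2} + 8 \cdot 1456\right) \left(- \frac{1}{1324}\right) = - \frac{3209}{4267} + \left(6 + 2119936 + 11648\right) \left(- \frac{1}{1324}\right) = - \frac{3209}{4267} + 2131590 \left(- \frac{1}{1324}\right) = - \frac{3209}{4267} - \frac{1065795}{662} = - \frac{4549871623}{2824754}$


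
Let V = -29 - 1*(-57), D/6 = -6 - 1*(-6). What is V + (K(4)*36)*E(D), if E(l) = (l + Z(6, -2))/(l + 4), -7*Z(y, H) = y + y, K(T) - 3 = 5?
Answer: -668/7 ≈ -95.429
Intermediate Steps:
K(T) = 8 (K(T) = 3 + 5 = 8)
Z(y, H) = -2*y/7 (Z(y, H) = -(y + y)/7 = -2*y/7)
D = 0 (D = 6*(-6 - 1*(-6)) = 6*(-6 + 6) = 6*0 = 0)
E(l) = (-12/7 + l)/(4 + l) (E(l) = (l - 2/7*6)/(l + 4) = (l - 12/7)/(4 + l) = (-12/7 + l)/(4 + l))
V = 28 (V = -29 + 57 = 28)
V + (K(4)*36)*E(D) = 28 + (8*36)*((-12/7 + 0)/(4 + 0)) = 28 + 288*(-12/7/4) = 28 + 288*((¼)*(-12/7)) = 28 + 288*(-3/7) = 28 - 864/7 = -668/7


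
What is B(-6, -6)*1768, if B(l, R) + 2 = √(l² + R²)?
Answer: -3536 + 10608*√2 ≈ 11466.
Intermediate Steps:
B(l, R) = -2 + √(R² + l²) (B(l, R) = -2 + √(l² + R²) = -2 + √(R² + l²))
B(-6, -6)*1768 = (-2 + √((-6)² + (-6)²))*1768 = (-2 + √(36 + 36))*1768 = (-2 + √72)*1768 = (-2 + 6*√2)*1768 = -3536 + 10608*√2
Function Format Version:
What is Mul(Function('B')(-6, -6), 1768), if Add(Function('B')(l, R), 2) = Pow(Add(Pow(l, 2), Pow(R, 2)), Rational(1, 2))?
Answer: Add(-3536, Mul(10608, Pow(2, Rational(1, 2)))) ≈ 11466.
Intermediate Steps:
Function('B')(l, R) = Add(-2, Pow(Add(Pow(R, 2), Pow(l, 2)), Rational(1, 2))) (Function('B')(l, R) = Add(-2, Pow(Add(Pow(l, 2), Pow(R, 2)), Rational(1, 2))) = Add(-2, Pow(Add(Pow(R, 2), Pow(l, 2)), Rational(1, 2))))
Mul(Function('B')(-6, -6), 1768) = Mul(Add(-2, Pow(Add(Pow(-6, 2), Pow(-6, 2)), Rational(1, 2))), 1768) = Mul(Add(-2, Pow(Add(36, 36), Rational(1, 2))), 1768) = Mul(Add(-2, Pow(72, Rational(1, 2))), 1768) = Mul(Add(-2, Mul(6, Pow(2, Rational(1, 2)))), 1768) = Add(-3536, Mul(10608, Pow(2, Rational(1, 2))))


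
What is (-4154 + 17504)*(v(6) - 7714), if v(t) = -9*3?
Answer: -103342350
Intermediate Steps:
v(t) = -27
(-4154 + 17504)*(v(6) - 7714) = (-4154 + 17504)*(-27 - 7714) = 13350*(-7741) = -103342350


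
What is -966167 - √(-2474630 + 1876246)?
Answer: -966167 - 4*I*√37399 ≈ -9.6617e+5 - 773.55*I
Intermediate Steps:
-966167 - √(-2474630 + 1876246) = -966167 - √(-598384) = -966167 - 4*I*√37399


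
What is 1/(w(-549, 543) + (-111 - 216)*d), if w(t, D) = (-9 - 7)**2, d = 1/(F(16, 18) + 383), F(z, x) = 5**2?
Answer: 136/34707 ≈ 0.0039185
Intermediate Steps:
F(z, x) = 25
d = 1/408 (d = 1/(25 + 383) = 1/408 ≈ 0.0024510)
w(t, D) = 256 (w(t, D) = (-16)**2 = 256)
1/(w(-549, 543) + (-111 - 216)*d) = 1/(256 + (-111 - 216)*(1/408)) = 1/(256 - 327*1/408) = 1/(256 - 109/136) = 1/(34707/136) = 136/34707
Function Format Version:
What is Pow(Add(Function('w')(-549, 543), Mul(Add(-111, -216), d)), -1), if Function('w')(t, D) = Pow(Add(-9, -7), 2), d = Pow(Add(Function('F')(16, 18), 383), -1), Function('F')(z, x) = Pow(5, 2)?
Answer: Rational(136, 34707) ≈ 0.0039185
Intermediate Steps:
Function('F')(z, x) = 25
d = Rational(1, 408) (d = Pow(Add(25, 383), -1) = Pow(408, -1) = Rational(1, 408) ≈ 0.0024510)
Function('w')(t, D) = 256 (Function('w')(t, D) = Pow(-16, 2) = 256)
Pow(Add(Function('w')(-549, 543), Mul(Add(-111, -216), d)), -1) = Pow(Add(256, Mul(Add(-111, -216), Rational(1, 408))), -1) = Pow(Add(256, Mul(-327, Rational(1, 408))), -1) = Pow(Add(256, Rational(-109, 136)), -1) = Pow(Rational(34707, 136), -1) = Rational(136, 34707)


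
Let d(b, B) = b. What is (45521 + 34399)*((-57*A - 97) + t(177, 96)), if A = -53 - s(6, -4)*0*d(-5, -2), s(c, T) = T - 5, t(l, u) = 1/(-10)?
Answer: 233678088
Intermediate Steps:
t(l, u) = -⅒
s(c, T) = -5 + T
A = -53 (A = -53 - (-5 - 4)*0*(-5) = -53 - (-9*0)*(-5) = -53 - 0*(-5) = -53 - 1*0 = -53 + 0 = -53)
(45521 + 34399)*((-57*A - 97) + t(177, 96)) = (45521 + 34399)*((-57*(-53) - 97) - ⅒) = 79920*((3021 - 97) - ⅒) = 79920*(2924 - ⅒) = 79920*(29239/10) = 233678088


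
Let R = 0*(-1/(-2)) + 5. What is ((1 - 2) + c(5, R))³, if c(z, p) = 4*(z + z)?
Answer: 59319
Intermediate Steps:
R = 5 (R = 0*(-1*(-½)) + 5 = 0*(½) + 5 = 0 + 5 = 5)
c(z, p) = 8*z (c(z, p) = 4*(2*z) = 8*z)
((1 - 2) + c(5, R))³ = ((1 - 2) + 8*5)³ = (-1 + 40)³ = 39³ = 59319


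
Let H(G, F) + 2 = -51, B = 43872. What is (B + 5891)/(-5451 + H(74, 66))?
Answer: -49763/5504 ≈ -9.0412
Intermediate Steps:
H(G, F) = -53 (H(G, F) = -2 - 51 = -53)
(B + 5891)/(-5451 + H(74, 66)) = (43872 + 5891)/(-5451 - 53) = 49763/(-5504) = 49763*(-1/5504) = -49763/5504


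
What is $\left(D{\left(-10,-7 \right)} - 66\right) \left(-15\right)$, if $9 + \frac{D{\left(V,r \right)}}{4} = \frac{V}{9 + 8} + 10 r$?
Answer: $\frac{98010}{17} \approx 5765.3$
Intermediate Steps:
$D{\left(V,r \right)} = -36 + 40 r + \frac{4 V}{17}$ ($D{\left(V,r \right)} = -36 + 4 \left(\frac{V}{9 + 8} + 10 r\right) = -36 + 4 \left(\frac{V}{17} + 10 r\right) = -36 + 4 \left(10 r + \frac{V}{17}\right) = -36 + \left(40 r + \frac{4 V}{17}\right) = -36 + 40 r + \frac{4 V}{17}$)
$\left(D{\left(-10,-7 \right)} - 66\right) \left(-15\right) = \left(\left(-36 + 40 \left(-7\right) + \frac{4}{17} \left(-10\right)\right) - 66\right) \left(-15\right) = \left(\left(-36 - 280 - \frac{40}{17}\right) - 66\right) \left(-15\right) = \left(- \frac{5412}{17} - 66\right) \left(-15\right) = \left(- \frac{6534}{17}\right) \left(-15\right) = \frac{98010}{17}$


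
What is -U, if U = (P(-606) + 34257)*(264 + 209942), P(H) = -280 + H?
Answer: -7014784426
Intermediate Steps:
U = 7014784426 (U = ((-280 - 606) + 34257)*(264 + 209942) = (-886 + 34257)*210206 = 33371*210206 = 7014784426)
-U = -1*7014784426 = -7014784426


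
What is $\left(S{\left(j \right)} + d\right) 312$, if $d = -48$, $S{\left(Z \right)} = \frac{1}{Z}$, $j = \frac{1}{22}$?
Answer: $-8112$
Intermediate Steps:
$j = \frac{1}{22} \approx 0.045455$
$\left(S{\left(j \right)} + d\right) 312 = \left(\frac{1}{\frac{1}{22}} - 48\right) 312 = \left(22 - 48\right) 312 = \left(-26\right) 312 = -8112$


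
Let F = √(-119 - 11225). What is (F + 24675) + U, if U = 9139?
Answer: 33814 + 4*I*√709 ≈ 33814.0 + 106.51*I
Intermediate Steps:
F = 4*I*√709 (F = √(-11344) = 4*I*√709 ≈ 106.51*I)
(F + 24675) + U = (4*I*√709 + 24675) + 9139 = (24675 + 4*I*√709) + 9139 = 33814 + 4*I*√709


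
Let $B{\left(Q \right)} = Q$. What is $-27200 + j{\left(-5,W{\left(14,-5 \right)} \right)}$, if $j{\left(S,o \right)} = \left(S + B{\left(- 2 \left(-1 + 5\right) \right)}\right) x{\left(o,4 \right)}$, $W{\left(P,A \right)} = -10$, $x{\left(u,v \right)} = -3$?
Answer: $-27161$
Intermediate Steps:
$j{\left(S,o \right)} = 24 - 3 S$ ($j{\left(S,o \right)} = \left(S - 2 \left(-1 + 5\right)\right) \left(-3\right) = \left(S - 8\right) \left(-3\right) = \left(-8 + S\right) \left(-3\right) = 24 - 3 S$)
$-27200 + j{\left(-5,W{\left(14,-5 \right)} \right)} = -27200 + \left(24 - -15\right) = -27200 + \left(24 + 15\right) = -27200 + 39 = -27161$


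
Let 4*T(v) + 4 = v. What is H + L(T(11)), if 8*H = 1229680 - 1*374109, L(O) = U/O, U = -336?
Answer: 854035/8 ≈ 1.0675e+5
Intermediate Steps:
T(v) = -1 + v/4
L(O) = -336/O
H = 855571/8 (H = (1229680 - 1*374109)/8 = (1229680 - 374109)/8 = (1/8)*855571 = 855571/8 ≈ 1.0695e+5)
H + L(T(11)) = 855571/8 - 336/(-1 + (1/4)*11) = 855571/8 - 336/(-1 + 11/4) = 855571/8 - 336/7/4 = 855571/8 - 336*4/7 = 855571/8 - 192 = 854035/8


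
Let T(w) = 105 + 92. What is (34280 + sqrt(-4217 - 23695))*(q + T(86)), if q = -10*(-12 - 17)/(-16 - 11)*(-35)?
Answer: 530277320/27 + 30938*I*sqrt(6978)/27 ≈ 1.964e+7 + 95718.0*I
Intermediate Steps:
T(w) = 197
q = 10150/27 (q = -(-290)/(-27)*(-35) = -(-290)*(-1)/27*(-35) = -10*29/27*(-35) = -290/27*(-35) = 10150/27 ≈ 375.93)
(34280 + sqrt(-4217 - 23695))*(q + T(86)) = (34280 + sqrt(-4217 - 23695))*(10150/27 + 197) = (34280 + sqrt(-27912))*(15469/27) = (34280 + 2*I*sqrt(6978))*(15469/27) = 530277320/27 + 30938*I*sqrt(6978)/27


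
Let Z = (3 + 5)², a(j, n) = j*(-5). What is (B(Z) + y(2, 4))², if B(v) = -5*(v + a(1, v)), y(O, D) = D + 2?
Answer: 83521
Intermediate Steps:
a(j, n) = -5*j
y(O, D) = 2 + D
Z = 64 (Z = 8² = 64)
B(v) = 25 - 5*v (B(v) = -5*(v - 5*1) = -5*(v - 5) = -5*(-5 + v) = 25 - 5*v)
(B(Z) + y(2, 4))² = ((25 - 5*64) + (2 + 4))² = ((25 - 320) + 6)² = (-295 + 6)² = (-289)² = 83521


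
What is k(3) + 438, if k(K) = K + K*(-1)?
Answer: 438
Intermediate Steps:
k(K) = 0 (k(K) = K - K = 0)
k(3) + 438 = 0 + 438 = 438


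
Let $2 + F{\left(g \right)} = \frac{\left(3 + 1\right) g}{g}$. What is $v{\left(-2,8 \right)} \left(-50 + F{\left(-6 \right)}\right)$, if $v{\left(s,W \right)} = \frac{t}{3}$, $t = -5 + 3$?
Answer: $32$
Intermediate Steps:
$t = -2$
$v{\left(s,W \right)} = - \frac{2}{3}$
$F{\left(g \right)} = 2$ ($F{\left(g \right)} = -2 + \frac{\left(3 + 1\right) g}{g} = -2 + \frac{4 g}{g} = -2 + 4 = 2$)
$v{\left(-2,8 \right)} \left(-50 + F{\left(-6 \right)}\right) = - \frac{2 \left(-50 + 2\right)}{3} = \left(- \frac{2}{3}\right) \left(-48\right) = 32$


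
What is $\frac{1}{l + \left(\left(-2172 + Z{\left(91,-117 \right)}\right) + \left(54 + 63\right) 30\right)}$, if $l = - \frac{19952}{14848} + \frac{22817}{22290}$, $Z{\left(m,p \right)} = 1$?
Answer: $\frac{356640}{477426797} \approx 0.000747$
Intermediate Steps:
$l = - \frac{114163}{356640}$ ($l = \left(-19952\right) \frac{1}{14848} + 22817 \cdot \frac{1}{22290} = - \frac{43}{32} + \frac{22817}{22290} = - \frac{114163}{356640} \approx -0.32011$)
$\frac{1}{l + \left(\left(-2172 + Z{\left(91,-117 \right)}\right) + \left(54 + 63\right) 30\right)} = \frac{1}{- \frac{114163}{356640} + \left(\left(-2172 + 1\right) + \left(54 + 63\right) 30\right)} = \frac{1}{- \frac{114163}{356640} + \left(-2171 + 117 \cdot 30\right)} = \frac{1}{- \frac{114163}{356640} + \left(-2171 + 3510\right)} = \frac{1}{- \frac{114163}{356640} + 1339} = \frac{1}{\frac{477426797}{356640}} = \frac{356640}{477426797}$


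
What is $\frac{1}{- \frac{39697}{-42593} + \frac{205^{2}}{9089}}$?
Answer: $\frac{387127777}{2150776858} \approx 0.17999$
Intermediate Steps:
$\frac{1}{- \frac{39697}{-42593} + \frac{205^{2}}{9089}} = \frac{1}{\left(-39697\right) \left(- \frac{1}{42593}\right) + 42025 \cdot \frac{1}{9089}} = \frac{1}{\frac{39697}{42593} + \frac{42025}{9089}} = \frac{1}{\frac{2150776858}{387127777}} = \frac{387127777}{2150776858}$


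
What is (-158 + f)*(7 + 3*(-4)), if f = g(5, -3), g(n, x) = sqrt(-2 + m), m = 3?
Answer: 785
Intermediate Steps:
g(n, x) = 1 (g(n, x) = sqrt(-2 + 3) = sqrt(1) = 1)
f = 1
(-158 + f)*(7 + 3*(-4)) = (-158 + 1)*(7 + 3*(-4)) = -157*(7 - 12) = -157*(-5) = 785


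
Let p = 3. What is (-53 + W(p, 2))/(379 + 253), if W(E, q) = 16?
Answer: -37/632 ≈ -0.058544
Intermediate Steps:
(-53 + W(p, 2))/(379 + 253) = (-53 + 16)/(379 + 253) = -37/632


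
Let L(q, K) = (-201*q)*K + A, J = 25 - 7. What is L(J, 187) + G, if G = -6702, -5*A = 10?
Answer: -683270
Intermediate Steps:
A = -2 (A = -⅕*10 = -2)
J = 18
L(q, K) = -2 - 201*K*q (L(q, K) = (-201*q)*K - 2 = -201*K*q - 2 = -2 - 201*K*q)
L(J, 187) + G = (-2 - 201*187*18) - 6702 = (-2 - 676566) - 6702 = -676568 - 6702 = -683270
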